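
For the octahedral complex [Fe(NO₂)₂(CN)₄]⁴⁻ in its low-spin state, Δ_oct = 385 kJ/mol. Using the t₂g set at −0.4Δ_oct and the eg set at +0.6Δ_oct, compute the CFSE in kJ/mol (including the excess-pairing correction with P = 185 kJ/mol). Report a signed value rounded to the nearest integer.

-554

Ligand charges: 2×(-1) from NO₂⁻ and 4×(-1) from CN⁻ sum to -6; with overall charge -4, Fe is +2.
Group 8 minus oxidation state +2 gives a d⁶ configuration for Fe²⁺.
The d⁶ electrons fill as t₂g⁶ eg⁰.
The orbital stabilization is -2.4Δ_oct = -2.4 × 385 = -924 kJ/mol.
High-spin d⁶ would be t₂g⁴ eg² with 1 pair; low-spin has 3, so 2 excess pairs cost +2P = +370 kJ/mol.
Net CFSE = -924 + 370 = -554 kJ/mol.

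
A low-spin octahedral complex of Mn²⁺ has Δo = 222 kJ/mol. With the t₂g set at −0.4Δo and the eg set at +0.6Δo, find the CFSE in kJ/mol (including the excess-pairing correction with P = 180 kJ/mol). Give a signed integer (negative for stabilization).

Mn is in group 7, so Mn²⁺ is d⁵ (7 − 2 = 5).
Configuration: t₂g⁵ eg⁰.
CFSE(orbital) = 5×(-0.4Δo) + 0×(0.6Δo) = -2.0Δo; with Δo = 222 kJ/mol that is -444 kJ/mol.
High-spin d⁵ would be t₂g³ eg² with 0 pairs; low-spin has 2, so 2 excess pairs cost +2P = +360 kJ/mol.
Combining: -444 + 360 = -84 kJ/mol.

-84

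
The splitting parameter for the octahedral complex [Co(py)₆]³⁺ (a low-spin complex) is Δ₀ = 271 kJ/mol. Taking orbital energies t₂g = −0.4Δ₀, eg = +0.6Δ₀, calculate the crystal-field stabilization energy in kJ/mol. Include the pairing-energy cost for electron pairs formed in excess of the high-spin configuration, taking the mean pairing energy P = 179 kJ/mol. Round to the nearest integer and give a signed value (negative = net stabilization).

py is neutral, so the +3 overall charge sits on Co: oxidation state +3.
Co³⁺: group 9, so d-count = 9 − 3 = 6.
Configuration: t₂g⁶ eg⁰.
The orbital stabilization is -2.4Δ₀ = -2.4 × 271 = -650 kJ/mol.
Pairing penalty: 3 pairs vs 1 in the high-spin reference → 2 extra × P = 358 kJ/mol.
Combining: -650 + 358 = -292 kJ/mol.

-292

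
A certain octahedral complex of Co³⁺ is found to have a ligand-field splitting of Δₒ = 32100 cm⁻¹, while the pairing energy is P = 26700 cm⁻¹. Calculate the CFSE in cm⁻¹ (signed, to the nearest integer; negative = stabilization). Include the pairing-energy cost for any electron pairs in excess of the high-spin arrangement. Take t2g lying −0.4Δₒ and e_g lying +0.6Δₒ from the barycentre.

-23640

Co is in group 9, so Co³⁺ is d⁶ (9 − 3 = 6).
Δₒ > P, so pairing is preferred: the ground state is low-spin.
That gives t2g^6 e_g^0.
Orbital CFSE = -2.4Δₒ = -2.4 × 32100 = -77040 cm⁻¹.
Excess pairs vs high-spin: 3 − 1 = 2; pairing cost = +53400 cm⁻¹.
Net CFSE = -77040 + 53400 = -23640 cm⁻¹.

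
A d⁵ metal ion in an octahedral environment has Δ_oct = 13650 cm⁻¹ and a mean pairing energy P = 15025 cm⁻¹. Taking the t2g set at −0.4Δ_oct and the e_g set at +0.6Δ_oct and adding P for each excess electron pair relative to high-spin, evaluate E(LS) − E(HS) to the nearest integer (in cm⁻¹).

2750

In the high-spin limit (t2g^3 e_g^2) the orbital term is 0.0Δ_oct = 0 cm⁻¹, with no excess pairing.
For low-spin the configuration is t2g^5 e_g^0: orbital energy -2.0 × 13650 = -27300 cm⁻¹, and 2 additional pairs relative to high-spin add 30050 cm⁻¹, giving 2750 cm⁻¹.
E(LS) − E(HS) = 2750 − (0) = 2750 cm⁻¹.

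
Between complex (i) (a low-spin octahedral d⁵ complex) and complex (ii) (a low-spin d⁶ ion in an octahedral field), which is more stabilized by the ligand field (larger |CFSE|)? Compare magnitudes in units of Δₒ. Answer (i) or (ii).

(ii)

(i): t2g^5 e_g^0, CFSE = -2.0Δₒ.
(ii): t₂g⁶ eg⁰, CFSE = -2.4Δₒ.
So (ii) has the larger |CFSE|.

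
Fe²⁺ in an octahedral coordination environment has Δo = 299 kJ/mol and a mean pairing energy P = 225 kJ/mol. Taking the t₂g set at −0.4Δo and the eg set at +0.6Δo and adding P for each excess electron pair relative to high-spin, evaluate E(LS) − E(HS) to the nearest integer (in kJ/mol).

-148

Fe²⁺: group 8, so d-count = 8 − 2 = 6.
High-spin d⁶ fills as t₂g⁴ eg² with CFSE 4(−0.4) + 2(+0.6) = -0.4Δo = -120 kJ/mol.
Low-spin t₂g⁶ eg⁰ gives -2.4Δo = -718 kJ/mol, but forming 2 extra pairs costs 2P = 450 kJ/mol, so E(LS) = -718 + 450 = -268 kJ/mol.
E(LS) − E(HS) = -268 − (-120) = -148 kJ/mol.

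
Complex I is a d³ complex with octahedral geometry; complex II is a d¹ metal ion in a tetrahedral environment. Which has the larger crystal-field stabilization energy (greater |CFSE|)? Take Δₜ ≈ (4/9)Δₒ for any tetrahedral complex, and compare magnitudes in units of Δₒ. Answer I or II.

I: t2g^3 e_g^0, CFSE = -1.2Δₒ.
II: Tetrahedral splitting is small, so the complex is high-spin; e¹ t₂⁰, CFSE = -0.6Δₜ ≈ -0.27Δₒ.
So I has the larger |CFSE|.

I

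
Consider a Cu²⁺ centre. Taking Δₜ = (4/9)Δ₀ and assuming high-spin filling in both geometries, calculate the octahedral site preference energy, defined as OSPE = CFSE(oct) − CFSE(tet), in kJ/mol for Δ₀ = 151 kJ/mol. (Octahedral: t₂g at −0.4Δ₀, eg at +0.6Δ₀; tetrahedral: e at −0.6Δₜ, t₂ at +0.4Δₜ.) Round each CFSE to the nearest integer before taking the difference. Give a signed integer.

-64

Cu²⁺: group 11, so d-count = 11 − 2 = 9.
Octahedral high-spin t2g^6 e_g^3: CFSE = -0.6 × 151 = -91 kJ/mol.
Tetrahedral: e^4 t2^5, CFSE = 4(−0.6) + 5(+0.4) = -0.4Δₜ = -0.4 × (4/9) × 151 = -27 kJ/mol.
OSPE = -91 − (-27) = -64 kJ/mol.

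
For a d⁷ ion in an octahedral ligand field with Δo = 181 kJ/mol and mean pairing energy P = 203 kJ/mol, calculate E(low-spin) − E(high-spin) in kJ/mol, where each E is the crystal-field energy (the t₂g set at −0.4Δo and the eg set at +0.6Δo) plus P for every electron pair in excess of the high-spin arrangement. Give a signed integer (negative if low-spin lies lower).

High-spin d⁷ fills as t₂g⁵ eg² with CFSE 5(−0.4) + 2(+0.6) = -0.8Δo = -145 kJ/mol.
Low-spin t₂g⁶ eg¹ gives -1.8Δo = -326 kJ/mol, but forming 1 extra pair costs 1P = 203 kJ/mol, so E(LS) = -326 + 203 = -123 kJ/mol.
Thus E(LS) − E(HS) = 22 kJ/mol.

22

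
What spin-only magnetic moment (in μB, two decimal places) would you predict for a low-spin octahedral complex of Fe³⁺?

1.73 μB

Group 8 minus oxidation state +3 gives a d⁵ configuration for Fe³⁺.
Configuration: t2g^5 e_g^0 → 1 unpaired electron.
μ(spin-only) = √[1(1+2)] = √3 ≈ 1.73 μB.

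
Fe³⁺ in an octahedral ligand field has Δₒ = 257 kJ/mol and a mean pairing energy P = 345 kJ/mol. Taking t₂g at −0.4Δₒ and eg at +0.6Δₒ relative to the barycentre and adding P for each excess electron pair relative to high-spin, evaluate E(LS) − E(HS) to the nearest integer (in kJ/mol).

176

Group 8 minus oxidation state +3 gives a d⁵ configuration for Fe³⁺.
High-spin d⁵ fills as t₂g³ eg² with CFSE 3(−0.4) + 2(+0.6) = 0.0Δₒ = 0 kJ/mol.
Low-spin: t₂g⁵ eg⁰, orbital CFSE = -2.0Δₒ = -514 kJ/mol; plus 2 excess pairs × P = +690 kJ/mol; total 176 kJ/mol.
The difference is 176 − (0) = 176 kJ/mol, so high-spin lies lower.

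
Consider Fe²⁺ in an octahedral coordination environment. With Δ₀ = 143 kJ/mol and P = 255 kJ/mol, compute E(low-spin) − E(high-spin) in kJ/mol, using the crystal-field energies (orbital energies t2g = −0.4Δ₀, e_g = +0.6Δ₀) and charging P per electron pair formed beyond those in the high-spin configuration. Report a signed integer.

224

Fe is in group 8, so Fe²⁺ is d⁶ (8 − 2 = 6).
In the high-spin limit (t2g^4 e_g^2) the orbital term is -0.4Δ₀ = -57 kJ/mol, with no excess pairing.
Low-spin: t2g^6 e_g^0, orbital CFSE = -2.4Δ₀ = -343 kJ/mol; plus 2 excess pairs × P = +510 kJ/mol; total 167 kJ/mol.
The difference is 167 − (-57) = 224 kJ/mol, so high-spin lies lower.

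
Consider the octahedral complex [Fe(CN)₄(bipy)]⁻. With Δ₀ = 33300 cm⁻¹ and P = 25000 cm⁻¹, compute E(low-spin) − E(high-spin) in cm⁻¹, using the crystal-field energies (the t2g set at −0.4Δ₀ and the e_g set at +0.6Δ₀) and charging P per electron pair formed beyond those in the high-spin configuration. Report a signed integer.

-16600

Ligand charges: 4×(-1) from CN⁻ and 1×(+0) from bipy sum to -4; with overall charge -1, Fe is +3.
Fe sits in group 8; removing 3 electrons leaves Fe³⁺ with 8 − 3 = 5 d electrons.
High-spin: t2g^3 e_g^2, CFSE = 0.0Δ₀ = 0 cm⁻¹.
For low-spin the configuration is t2g^5 e_g^0: orbital energy -2.0 × 33300 = -66600 cm⁻¹, and 2 additional pairs relative to high-spin add 50000 cm⁻¹, giving -16600 cm⁻¹.
E(LS) − E(HS) = -16600 − (0) = -16600 cm⁻¹.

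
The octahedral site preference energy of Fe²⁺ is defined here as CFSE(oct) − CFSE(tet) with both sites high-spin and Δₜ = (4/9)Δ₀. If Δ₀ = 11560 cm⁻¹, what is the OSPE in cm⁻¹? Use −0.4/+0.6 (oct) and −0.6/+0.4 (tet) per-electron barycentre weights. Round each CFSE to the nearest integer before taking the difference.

-1541

Group 8 minus oxidation state +2 gives a d⁶ configuration for Fe²⁺.
In an octahedral site d⁶ (HS) is t2g^4 e_g^2, giving CFSE(oct) = -0.4Δ₀ = -4624 cm⁻¹.
In a tetrahedral site the filling is e^3 t2^3: CFSE(tet) = -0.6Δₜ = -0.6 × (4/9)(11560) = -3083 cm⁻¹.
OSPE = -4624 − (-3083) = -1541 cm⁻¹.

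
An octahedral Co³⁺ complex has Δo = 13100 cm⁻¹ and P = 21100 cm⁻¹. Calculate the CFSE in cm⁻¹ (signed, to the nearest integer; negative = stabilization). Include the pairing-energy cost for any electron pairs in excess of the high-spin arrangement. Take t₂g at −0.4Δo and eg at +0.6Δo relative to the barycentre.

-5240

Group 9 minus oxidation state +3 gives a d⁶ configuration for Co³⁺.
Here Δo < P (13100 < 21100), so the high-spin state is favoured.
Configuration: t₂g⁴ eg².
Orbital CFSE = -0.4Δo = -0.4 × 13100 = -5240 cm⁻¹.
High-spin has no excess pairs, so no pairing correction applies.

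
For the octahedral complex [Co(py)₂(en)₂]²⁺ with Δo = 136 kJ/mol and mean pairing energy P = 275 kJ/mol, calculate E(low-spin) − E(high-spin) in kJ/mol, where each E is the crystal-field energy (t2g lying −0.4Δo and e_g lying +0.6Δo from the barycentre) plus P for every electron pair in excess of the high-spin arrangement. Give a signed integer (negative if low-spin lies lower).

139

Ligand charges: 2×(+0) from py and 2×(+0) from en sum to +0; with overall charge +2, Co is +2.
Co sits in group 9; removing 2 electrons leaves Co²⁺ with 9 − 2 = 7 d electrons.
In the high-spin limit (t2g^5 e_g^2) the orbital term is -0.8Δo = -109 kJ/mol, with no excess pairing.
For low-spin the configuration is t2g^6 e_g^1: orbital energy -1.8 × 136 = -245 kJ/mol, and 1 additional pair relative to high-spin adds 275 kJ/mol, giving 30 kJ/mol.
The difference is 30 − (-109) = 139 kJ/mol, so high-spin lies lower.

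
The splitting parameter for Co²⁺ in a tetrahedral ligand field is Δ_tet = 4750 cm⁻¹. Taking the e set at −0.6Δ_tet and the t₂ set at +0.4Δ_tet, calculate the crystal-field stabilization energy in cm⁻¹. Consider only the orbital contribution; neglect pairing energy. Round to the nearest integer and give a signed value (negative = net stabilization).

-5700

Co sits in group 9; removing 2 electrons leaves Co²⁺ with 9 − 2 = 7 d electrons.
Tetrahedral splitting is small, so the complex is high-spin.
Electron filling gives e⁴ t₂³.
Orbital CFSE = 4(-0.6) + 3(0.4) = -1.2Δ_tet = -1.2 × 4750 = -5700 cm⁻¹.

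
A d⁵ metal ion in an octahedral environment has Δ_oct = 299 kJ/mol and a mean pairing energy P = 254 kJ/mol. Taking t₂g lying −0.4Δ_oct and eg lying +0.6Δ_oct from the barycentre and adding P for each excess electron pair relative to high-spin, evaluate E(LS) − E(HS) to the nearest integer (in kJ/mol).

In the high-spin limit (t₂g³ eg²) the orbital term is 0.0Δ_oct = 0 kJ/mol, with no excess pairing.
Low-spin: t₂g⁵ eg⁰, orbital CFSE = -2.0Δ_oct = -598 kJ/mol; plus 2 excess pairs × P = +508 kJ/mol; total -90 kJ/mol.
Thus E(LS) − E(HS) = -90 kJ/mol.

-90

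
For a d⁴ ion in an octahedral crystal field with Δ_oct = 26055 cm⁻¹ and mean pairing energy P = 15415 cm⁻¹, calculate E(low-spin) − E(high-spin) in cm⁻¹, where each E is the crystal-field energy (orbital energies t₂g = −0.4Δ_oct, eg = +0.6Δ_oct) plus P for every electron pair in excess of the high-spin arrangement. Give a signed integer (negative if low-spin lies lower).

-10640

High-spin d⁴ fills as t₂g³ eg¹ with CFSE 3(−0.4) + 1(+0.6) = -0.6Δ_oct = -15633 cm⁻¹.
For low-spin the configuration is t₂g⁴ eg⁰: orbital energy -1.6 × 26055 = -41688 cm⁻¹, and 1 additional pair relative to high-spin adds 15415 cm⁻¹, giving -26273 cm⁻¹.
The difference is -26273 − (-15633) = -10640 cm⁻¹, so low-spin lies lower.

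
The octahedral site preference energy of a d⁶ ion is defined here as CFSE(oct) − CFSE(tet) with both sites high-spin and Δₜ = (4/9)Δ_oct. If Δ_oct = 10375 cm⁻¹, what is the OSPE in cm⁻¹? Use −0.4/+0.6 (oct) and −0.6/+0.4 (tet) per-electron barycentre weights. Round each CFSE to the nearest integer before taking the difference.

Octahedral high-spin t₂g⁴ eg²: CFSE = -0.4 × 10375 = -4150 cm⁻¹.
Tetrahedral e³ t₂³ gives -0.6Δₜ = -0.6 × (4/9) × 10375 = -2767 cm⁻¹.
OSPE = CFSE(oct) − CFSE(tet) = -4150 − (-2767) = -1383 cm⁻¹.

-1383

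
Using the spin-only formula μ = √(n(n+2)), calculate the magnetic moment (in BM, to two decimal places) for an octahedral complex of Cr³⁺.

Cr³⁺: group 6, so d-count = 6 − 3 = 3.
Configuration: t₂g³ eg⁰ → 3 unpaired electrons.
μ(spin-only) = √[3(3+2)] = √15 ≈ 3.87 BM.

3.87 BM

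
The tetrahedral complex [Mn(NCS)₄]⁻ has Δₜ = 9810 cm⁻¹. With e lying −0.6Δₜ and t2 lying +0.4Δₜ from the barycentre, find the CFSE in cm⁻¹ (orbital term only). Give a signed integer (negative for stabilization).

Each NCS⁻ contributes -1; 4 × (-1) = -4. With overall charge -1, Mn is in the +3 oxidation state.
Mn sits in group 7; removing 3 electrons leaves Mn³⁺ with 7 − 3 = 4 d electrons.
Tetrahedral fields are weak (Δₜ ≈ 4/9 Δₒ), so electrons fill high-spin.
The d⁴ electrons fill as e^2 t2^2.
CFSE(orbital) = 2×(-0.6Δₜ) + 2×(0.4Δₜ) = -0.4Δₜ; with Δₜ = 9810 cm⁻¹ that is -3924 cm⁻¹.

-3924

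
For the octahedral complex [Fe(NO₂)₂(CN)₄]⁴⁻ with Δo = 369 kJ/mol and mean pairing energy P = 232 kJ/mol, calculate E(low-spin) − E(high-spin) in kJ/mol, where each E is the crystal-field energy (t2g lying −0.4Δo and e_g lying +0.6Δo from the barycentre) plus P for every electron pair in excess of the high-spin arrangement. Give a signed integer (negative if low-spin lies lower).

Ligand charges: 2×(-1) from NO₂⁻ and 4×(-1) from CN⁻ sum to -6; with overall charge -4, Fe is +2.
Group 8 minus oxidation state +2 gives a d⁶ configuration for Fe²⁺.
High-spin: t2g^4 e_g^2, CFSE = -0.4Δo = -148 kJ/mol.
For low-spin the configuration is t2g^6 e_g^0: orbital energy -2.4 × 369 = -886 kJ/mol, and 2 additional pairs relative to high-spin add 464 kJ/mol, giving -422 kJ/mol.
Thus E(LS) − E(HS) = -274 kJ/mol.

-274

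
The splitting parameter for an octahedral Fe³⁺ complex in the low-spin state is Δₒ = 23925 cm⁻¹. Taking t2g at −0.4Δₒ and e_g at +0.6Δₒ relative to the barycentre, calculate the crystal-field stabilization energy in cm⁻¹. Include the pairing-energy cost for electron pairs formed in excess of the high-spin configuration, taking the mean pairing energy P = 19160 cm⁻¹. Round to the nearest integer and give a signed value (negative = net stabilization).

Fe is in group 8, so Fe³⁺ is d⁵ (8 − 3 = 5).
The d⁵ electrons fill as t2g^5 e_g^0.
The orbital stabilization is -2.0Δₒ = -2.0 × 23925 = -47850 cm⁻¹.
Relative to high-spin t2g^3 e_g^2 (0 paired), the low-spin configuration has 2 additional pairs, contributing +2 × 19160 = +38320 cm⁻¹.
Overall CFSE = -47850 + 38320 = -9530 cm⁻¹.

-9530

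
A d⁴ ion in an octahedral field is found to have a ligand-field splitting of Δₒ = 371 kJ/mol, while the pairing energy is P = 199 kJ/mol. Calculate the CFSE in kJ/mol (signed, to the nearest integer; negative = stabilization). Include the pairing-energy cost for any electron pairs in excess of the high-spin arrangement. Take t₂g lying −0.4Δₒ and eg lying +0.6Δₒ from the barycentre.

-395

With Δₒ > P the complex is low-spin.
That gives t₂g⁴ eg⁰.
Orbital CFSE = -1.6Δₒ = -1.6 × 371 = -594 kJ/mol.
Excess pairs vs high-spin: 1 − 0 = 1; pairing cost = +199 kJ/mol.
Net CFSE = -594 + 199 = -395 kJ/mol.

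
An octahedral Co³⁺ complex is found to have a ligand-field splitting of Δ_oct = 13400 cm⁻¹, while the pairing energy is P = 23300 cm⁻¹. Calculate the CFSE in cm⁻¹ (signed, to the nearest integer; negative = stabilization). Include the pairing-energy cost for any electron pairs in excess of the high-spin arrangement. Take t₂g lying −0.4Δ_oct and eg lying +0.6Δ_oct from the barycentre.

-5360

Co³⁺: group 9, so d-count = 9 − 3 = 6.
Since Δ_oct = 13400 cm⁻¹ < P = 23300 cm⁻¹, the complex adopts the high-spin configuration.
Filling d⁶ accordingly: t₂g⁴ eg².
Orbital CFSE = -0.4Δ_oct = -0.4 × 13400 = -5360 cm⁻¹.
High-spin has no excess pairs, so no pairing correction applies.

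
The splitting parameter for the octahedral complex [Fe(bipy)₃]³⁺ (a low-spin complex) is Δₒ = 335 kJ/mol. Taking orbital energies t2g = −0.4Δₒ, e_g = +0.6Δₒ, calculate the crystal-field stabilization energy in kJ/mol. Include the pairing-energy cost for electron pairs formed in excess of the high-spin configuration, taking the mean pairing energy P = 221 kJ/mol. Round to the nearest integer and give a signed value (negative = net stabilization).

bipy is neutral, so the +3 overall charge sits on Fe: oxidation state +3.
Fe sits in group 8; removing 3 electrons leaves Fe³⁺ with 8 − 3 = 5 d electrons.
Electron filling gives t2g^5 e_g^0.
Orbital CFSE = 5(-0.4) + 0(0.6) = -2.0Δₒ = -2.0 × 335 = -670 kJ/mol.
High-spin d⁵ would be t2g^3 e_g^2 with 0 pairs; low-spin has 2, so 2 excess pairs cost +2P = +442 kJ/mol.
Overall CFSE = -670 + 442 = -228 kJ/mol.

-228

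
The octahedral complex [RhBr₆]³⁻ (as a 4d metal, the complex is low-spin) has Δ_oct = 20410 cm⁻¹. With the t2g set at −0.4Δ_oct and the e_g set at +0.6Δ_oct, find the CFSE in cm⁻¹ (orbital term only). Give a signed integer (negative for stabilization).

Each Br⁻ contributes -1; 6 × (-1) = -6. With overall charge -3, Rh is in the +3 oxidation state.
Rh sits in group 9; removing 3 electrons leaves Rh³⁺ with 9 − 3 = 6 d electrons.
The d⁶ electrons fill as t2g^6 e_g^0.
CFSE(orbital) = 6×(-0.4Δ_oct) + 0×(0.6Δ_oct) = -2.4Δ_oct; with Δ_oct = 20410 cm⁻¹ that is -48984 cm⁻¹.

-48984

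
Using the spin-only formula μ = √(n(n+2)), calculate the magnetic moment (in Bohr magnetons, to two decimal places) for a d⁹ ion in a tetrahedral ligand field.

1.73 Bohr magnetons

Tetrahedral splitting is small, so the complex is high-spin.
Configuration: e⁴ t₂⁵ → 1 unpaired electron.
μ(spin-only) = √[1(1+2)] = √3 ≈ 1.73 Bohr magnetons.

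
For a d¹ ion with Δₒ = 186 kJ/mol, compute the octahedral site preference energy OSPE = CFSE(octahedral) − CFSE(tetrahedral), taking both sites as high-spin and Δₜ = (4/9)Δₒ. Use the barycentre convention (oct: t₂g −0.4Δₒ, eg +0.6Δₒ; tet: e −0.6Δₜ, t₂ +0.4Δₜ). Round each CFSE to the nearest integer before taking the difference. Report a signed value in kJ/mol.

-24

In an octahedral site d¹ (HS) is t2g^1 e_g^0, giving CFSE(oct) = -0.4Δₒ = -74 kJ/mol.
In a tetrahedral site the filling is e^1 t2^0: CFSE(tet) = -0.6Δₜ = -0.6 × (4/9)(186) = -50 kJ/mol.
Subtracting, OSPE = -74 − (-50) = -24 kJ/mol.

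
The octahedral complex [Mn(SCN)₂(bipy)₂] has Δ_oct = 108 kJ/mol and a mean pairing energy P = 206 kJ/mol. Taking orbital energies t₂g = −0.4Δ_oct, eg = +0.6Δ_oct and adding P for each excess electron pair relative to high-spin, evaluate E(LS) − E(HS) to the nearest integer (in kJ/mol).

Ligand charges: 2×(-1) from SCN⁻ and 2×(+0) from bipy sum to -2; with overall charge +0, Mn is +2.
Group 7 minus oxidation state +2 gives a d⁵ configuration for Mn²⁺.
In the high-spin limit (t₂g³ eg²) the orbital term is 0.0Δ_oct = 0 kJ/mol, with no excess pairing.
Low-spin: t₂g⁵ eg⁰, orbital CFSE = -2.0Δ_oct = -216 kJ/mol; plus 2 excess pairs × P = +412 kJ/mol; total 196 kJ/mol.
E(LS) − E(HS) = 196 − (0) = 196 kJ/mol.

196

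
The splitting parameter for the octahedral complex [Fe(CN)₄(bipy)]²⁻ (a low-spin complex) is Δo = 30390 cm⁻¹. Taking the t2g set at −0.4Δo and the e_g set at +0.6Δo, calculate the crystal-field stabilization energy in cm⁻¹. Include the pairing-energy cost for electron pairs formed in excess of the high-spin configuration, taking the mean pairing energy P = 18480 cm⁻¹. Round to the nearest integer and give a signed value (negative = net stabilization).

Ligand charges: 4×(-1) from CN⁻ and 1×(+0) from bipy sum to -4; with overall charge -2, Fe is +2.
Fe is in group 8, so Fe²⁺ is d⁶ (8 − 2 = 6).
Electron filling gives t2g^6 e_g^0.
Orbital CFSE = 6(-0.4) + 0(0.6) = -2.4Δo = -2.4 × 30390 = -72936 cm⁻¹.
Relative to high-spin t2g^4 e_g^2 (1 paired), the low-spin configuration has 2 additional pairs, contributing +2 × 18480 = +36960 cm⁻¹.
Combining: -72936 + 36960 = -35976 cm⁻¹.

-35976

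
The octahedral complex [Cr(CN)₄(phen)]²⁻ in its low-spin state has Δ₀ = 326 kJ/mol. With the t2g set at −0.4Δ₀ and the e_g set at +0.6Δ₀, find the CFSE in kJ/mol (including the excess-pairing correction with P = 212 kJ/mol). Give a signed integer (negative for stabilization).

Ligand charges: 4×(-1) from CN⁻ and 1×(+0) from phen sum to -4; with overall charge -2, Cr is +2.
Group 6 minus oxidation state +2 gives a d⁴ configuration for Cr²⁺.
Electron filling gives t2g^4 e_g^0.
Orbital CFSE = 4(-0.4) + 0(0.6) = -1.6Δ₀ = -1.6 × 326 = -522 kJ/mol.
High-spin d⁴ would be t2g^3 e_g^1 with 0 pairs; low-spin has 1, so 1 excess pair costs +1P = +212 kJ/mol.
Combining: -522 + 212 = -310 kJ/mol.

-310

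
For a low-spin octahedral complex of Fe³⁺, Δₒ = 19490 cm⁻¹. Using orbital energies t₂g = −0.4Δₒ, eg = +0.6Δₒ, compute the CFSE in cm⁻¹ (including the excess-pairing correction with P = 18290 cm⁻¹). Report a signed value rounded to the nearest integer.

Fe³⁺: group 8, so d-count = 8 − 3 = 5.
Configuration: t₂g⁵ eg⁰.
CFSE(orbital) = 5×(-0.4Δₒ) + 0×(0.6Δₒ) = -2.0Δₒ; with Δₒ = 19490 cm⁻¹ that is -38980 cm⁻¹.
Pairing penalty: 2 pairs vs 0 in the high-spin reference → 2 extra × P = 36580 cm⁻¹.
Overall CFSE = -38980 + 36580 = -2400 cm⁻¹.

-2400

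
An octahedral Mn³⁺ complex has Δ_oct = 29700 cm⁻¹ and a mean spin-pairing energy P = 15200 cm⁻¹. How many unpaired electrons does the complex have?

2

Mn is in group 7, so Mn³⁺ is d⁴ (7 − 3 = 4).
Δ_oct > P, so pairing is preferred: the ground state is low-spin.
That gives t₂g⁴ eg⁰.
Unpaired electrons: 2.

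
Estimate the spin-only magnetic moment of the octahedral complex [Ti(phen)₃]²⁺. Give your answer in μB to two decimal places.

2.83 μB

phen is neutral, so the +2 overall charge sits on Ti: oxidation state +2.
Ti is in group 4, so Ti²⁺ is d² (4 − 2 = 2).
For octahedral d² the high- and low-spin configurations coincide.
Configuration: t₂g² eg⁰ → 2 unpaired electrons.
μ(spin-only) = √[2(2+2)] = √8 ≈ 2.83 μB.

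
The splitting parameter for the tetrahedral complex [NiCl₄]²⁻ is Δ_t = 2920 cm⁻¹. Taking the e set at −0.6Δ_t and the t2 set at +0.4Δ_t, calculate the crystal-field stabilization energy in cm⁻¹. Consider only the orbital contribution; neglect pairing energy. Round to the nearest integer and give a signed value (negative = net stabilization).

-2336

Each Cl⁻ contributes -1; 4 × (-1) = -4. With overall charge -2, Ni is in the +2 oxidation state.
Ni is in group 10, so Ni²⁺ is d⁸ (10 − 2 = 8).
With tetrahedral geometry the complex is necessarily high-spin.
Configuration: e^4 t2^4.
CFSE(orbital) = 4×(-0.6Δ_t) + 4×(0.4Δ_t) = -0.8Δ_t; with Δ_t = 2920 cm⁻¹ that is -2336 cm⁻¹.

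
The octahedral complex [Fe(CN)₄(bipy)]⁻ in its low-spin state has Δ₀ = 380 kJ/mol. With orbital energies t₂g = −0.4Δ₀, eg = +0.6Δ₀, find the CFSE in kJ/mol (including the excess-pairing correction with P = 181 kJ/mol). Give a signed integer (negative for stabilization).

Ligand charges: 4×(-1) from CN⁻ and 1×(+0) from bipy sum to -4; with overall charge -1, Fe is +3.
Fe sits in group 8; removing 3 electrons leaves Fe³⁺ with 8 − 3 = 5 d electrons.
Configuration: t₂g⁵ eg⁰.
The orbital stabilization is -2.0Δ₀ = -2.0 × 380 = -760 kJ/mol.
High-spin d⁵ would be t₂g³ eg² with 0 pairs; low-spin has 2, so 2 excess pairs cost +2P = +362 kJ/mol.
Net CFSE = -760 + 362 = -398 kJ/mol.

-398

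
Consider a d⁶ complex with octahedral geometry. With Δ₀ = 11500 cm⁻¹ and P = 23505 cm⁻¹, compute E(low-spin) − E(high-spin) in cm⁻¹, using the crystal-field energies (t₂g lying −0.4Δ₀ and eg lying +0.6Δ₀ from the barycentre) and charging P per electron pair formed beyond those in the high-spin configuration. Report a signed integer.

24010

In the high-spin limit (t₂g⁴ eg²) the orbital term is -0.4Δ₀ = -4600 cm⁻¹, with no excess pairing.
Low-spin t₂g⁶ eg⁰ gives -2.4Δ₀ = -27600 cm⁻¹, but forming 2 extra pairs costs 2P = 47010 cm⁻¹, so E(LS) = -27600 + 47010 = 19410 cm⁻¹.
E(LS) − E(HS) = 19410 − (-4600) = 24010 cm⁻¹.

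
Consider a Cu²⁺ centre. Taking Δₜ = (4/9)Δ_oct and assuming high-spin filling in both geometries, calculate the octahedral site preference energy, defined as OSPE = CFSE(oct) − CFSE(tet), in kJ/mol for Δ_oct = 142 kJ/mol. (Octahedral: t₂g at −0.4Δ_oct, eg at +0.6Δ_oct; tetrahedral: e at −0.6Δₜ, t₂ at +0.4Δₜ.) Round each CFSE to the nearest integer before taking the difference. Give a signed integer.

Cu sits in group 11; removing 2 electrons leaves Cu²⁺ with 11 − 2 = 9 d electrons.
In an octahedral site d⁹ (HS) is t₂g⁶ eg³, giving CFSE(oct) = -0.6Δ_oct = -85 kJ/mol.
In a tetrahedral site the filling is e⁴ t₂⁵: CFSE(tet) = -0.4Δₜ = -0.4 × (4/9)(142) = -25 kJ/mol.
OSPE = -85 − (-25) = -60 kJ/mol.

-60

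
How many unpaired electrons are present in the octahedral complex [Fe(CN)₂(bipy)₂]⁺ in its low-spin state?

Ligand charges: 2×(-1) from CN⁻ and 2×(+0) from bipy sum to -2; with overall charge +1, Fe is +3.
Fe³⁺: group 8, so d-count = 8 − 3 = 5.
Configuration: t2g^5 e_g^0, giving 1 unpaired electron.

1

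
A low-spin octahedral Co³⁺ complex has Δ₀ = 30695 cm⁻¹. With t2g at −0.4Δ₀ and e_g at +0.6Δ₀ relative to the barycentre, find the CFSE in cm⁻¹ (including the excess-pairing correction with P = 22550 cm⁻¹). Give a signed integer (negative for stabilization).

-28568

Co is in group 9, so Co³⁺ is d⁶ (9 − 3 = 6).
Configuration: t2g^6 e_g^0.
The orbital stabilization is -2.4Δ₀ = -2.4 × 30695 = -73668 cm⁻¹.
Pairing penalty: 3 pairs vs 1 in the high-spin reference → 2 extra × P = 45100 cm⁻¹.
Combining: -73668 + 45100 = -28568 cm⁻¹.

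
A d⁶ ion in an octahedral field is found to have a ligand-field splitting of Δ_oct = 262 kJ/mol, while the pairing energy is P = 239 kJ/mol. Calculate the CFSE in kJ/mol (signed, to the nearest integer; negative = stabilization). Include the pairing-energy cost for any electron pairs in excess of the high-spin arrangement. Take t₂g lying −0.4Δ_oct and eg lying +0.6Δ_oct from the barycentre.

-151

Since Δ_oct = 262 kJ/mol > P = 239 kJ/mol, the complex adopts the low-spin configuration.
Filling d⁶ accordingly: t₂g⁶ eg⁰.
Orbital CFSE = -2.4Δ_oct = -2.4 × 262 = -629 kJ/mol.
Excess pairs vs high-spin: 3 − 1 = 2; pairing cost = +478 kJ/mol.
Net CFSE = -629 + 478 = -151 kJ/mol.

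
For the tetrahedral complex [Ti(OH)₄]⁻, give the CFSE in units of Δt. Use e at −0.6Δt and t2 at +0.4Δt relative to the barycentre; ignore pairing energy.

Each OH⁻ contributes -1; 4 × (-1) = -4. With overall charge -1, Ti is in the +3 oxidation state.
Ti³⁺: group 4, so d-count = 4 − 3 = 1.
Tetrahedral splitting is small, so the complex is high-spin.
Configuration: e^1 t2^0.
CFSE = 1(-0.6Δt) + 0(0.4Δt) = -0.6Δt + 0.0Δt = -0.6Δt.

-0.6 Δt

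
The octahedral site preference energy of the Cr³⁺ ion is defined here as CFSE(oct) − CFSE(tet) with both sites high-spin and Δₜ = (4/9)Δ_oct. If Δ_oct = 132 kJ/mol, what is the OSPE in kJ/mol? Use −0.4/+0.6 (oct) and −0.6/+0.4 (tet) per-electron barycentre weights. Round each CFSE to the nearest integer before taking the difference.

Group 6 minus oxidation state +3 gives a d³ configuration for Cr³⁺.
Octahedral high-spin t₂g³ eg⁰: CFSE = -1.2 × 132 = -158 kJ/mol.
Tetrahedral: e² t₂¹, CFSE = 2(−0.6) + 1(+0.4) = -0.8Δₜ = -0.8 × (4/9) × 132 = -47 kJ/mol.
OSPE = CFSE(oct) − CFSE(tet) = -158 − (-47) = -111 kJ/mol.

-111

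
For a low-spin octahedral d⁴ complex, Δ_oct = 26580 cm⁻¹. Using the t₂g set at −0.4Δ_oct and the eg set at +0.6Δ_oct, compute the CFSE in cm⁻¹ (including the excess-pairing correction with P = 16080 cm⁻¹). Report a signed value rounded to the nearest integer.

-26448

Electron filling gives t₂g⁴ eg⁰.
CFSE(orbital) = 4×(-0.4Δ_oct) + 0×(0.6Δ_oct) = -1.6Δ_oct; with Δ_oct = 26580 cm⁻¹ that is -42528 cm⁻¹.
Relative to high-spin t₂g³ eg¹ (0 paired), the low-spin configuration has 1 additional pair, contributing +1 × 16080 = +16080 cm⁻¹.
Net CFSE = -42528 + 16080 = -26448 cm⁻¹.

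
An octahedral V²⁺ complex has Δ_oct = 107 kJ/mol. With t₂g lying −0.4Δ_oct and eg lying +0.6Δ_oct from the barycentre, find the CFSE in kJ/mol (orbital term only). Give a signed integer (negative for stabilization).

V sits in group 5; removing 2 electrons leaves V²⁺ with 5 − 2 = 3 d electrons.
For octahedral d³ the high- and low-spin configurations coincide.
The d³ electrons fill as t₂g³ eg⁰.
The orbital stabilization is -1.2Δ_oct = -1.2 × 107 = -128 kJ/mol.

-128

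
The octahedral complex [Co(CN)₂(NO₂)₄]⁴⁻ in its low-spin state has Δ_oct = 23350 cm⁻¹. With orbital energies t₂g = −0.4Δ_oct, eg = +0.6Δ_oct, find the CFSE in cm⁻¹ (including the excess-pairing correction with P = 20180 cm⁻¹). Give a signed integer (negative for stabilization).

-21850

Ligand charges: 2×(-1) from CN⁻ and 4×(-1) from NO₂⁻ sum to -6; with overall charge -4, Co is +2.
Co²⁺: group 9, so d-count = 9 − 2 = 7.
Configuration: t₂g⁶ eg¹.
Orbital CFSE = 6(-0.4) + 1(0.6) = -1.8Δ_oct = -1.8 × 23350 = -42030 cm⁻¹.
High-spin d⁷ would be t₂g⁵ eg² with 2 pairs; low-spin has 3, so 1 excess pair costs +1P = +20180 cm⁻¹.
Overall CFSE = -42030 + 20180 = -21850 cm⁻¹.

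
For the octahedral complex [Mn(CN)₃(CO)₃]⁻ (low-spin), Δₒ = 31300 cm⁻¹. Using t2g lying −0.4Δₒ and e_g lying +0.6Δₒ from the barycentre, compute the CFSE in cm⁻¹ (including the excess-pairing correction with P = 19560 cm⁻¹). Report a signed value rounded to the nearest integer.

-23480

Ligand charges: 3×(-1) from CN⁻ and 3×(+0) from CO sum to -3; with overall charge -1, Mn is +2.
Mn is in group 7, so Mn²⁺ is d⁵ (7 − 2 = 5).
Configuration: t2g^5 e_g^0.
Orbital CFSE = 5(-0.4) + 0(0.6) = -2.0Δₒ = -2.0 × 31300 = -62600 cm⁻¹.
Pairing penalty: 2 pairs vs 0 in the high-spin reference → 2 extra × P = 39120 cm⁻¹.
Combining: -62600 + 39120 = -23480 cm⁻¹.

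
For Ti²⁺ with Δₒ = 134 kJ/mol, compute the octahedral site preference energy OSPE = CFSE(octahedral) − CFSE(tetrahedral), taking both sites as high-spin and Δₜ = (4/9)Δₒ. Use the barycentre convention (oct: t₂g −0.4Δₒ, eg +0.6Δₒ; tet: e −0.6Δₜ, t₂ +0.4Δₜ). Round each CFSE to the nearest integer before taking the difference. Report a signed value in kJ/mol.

-36

Ti²⁺: group 4, so d-count = 4 − 2 = 2.
Octahedral high-spin t2g^2 e_g^0: CFSE = -0.8 × 134 = -107 kJ/mol.
Tetrahedral e^2 t2^0 gives -1.2Δₜ = -1.2 × (4/9) × 134 = -71 kJ/mol.
OSPE = -107 − (-71) = -36 kJ/mol.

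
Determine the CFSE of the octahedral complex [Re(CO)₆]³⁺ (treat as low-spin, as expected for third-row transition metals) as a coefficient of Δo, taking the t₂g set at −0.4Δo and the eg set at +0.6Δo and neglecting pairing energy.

CO is neutral, so the +3 overall charge sits on Re: oxidation state +3.
Re is in group 7, so Re³⁺ is d⁴ (7 − 3 = 4).
Configuration: t₂g⁴ eg⁰.
CFSE = 4(-0.4Δo) + 0(0.6Δo) = -1.6Δo + 0.0Δo = -1.6Δo.

-1.6 Δo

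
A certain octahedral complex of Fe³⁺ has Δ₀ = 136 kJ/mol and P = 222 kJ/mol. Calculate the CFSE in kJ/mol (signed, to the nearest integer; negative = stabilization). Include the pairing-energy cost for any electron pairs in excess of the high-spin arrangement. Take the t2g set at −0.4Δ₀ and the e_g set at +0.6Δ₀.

0

Fe is in group 8, so Fe³⁺ is d⁵ (8 − 3 = 5).
Δ₀ < P, so pairing is avoided: the ground state is high-spin.
That gives t2g^3 e_g^2.
Orbital CFSE = 0.0Δ₀ = 0.0 × 136 = 0 kJ/mol.
High-spin has no excess pairs, so no pairing correction applies.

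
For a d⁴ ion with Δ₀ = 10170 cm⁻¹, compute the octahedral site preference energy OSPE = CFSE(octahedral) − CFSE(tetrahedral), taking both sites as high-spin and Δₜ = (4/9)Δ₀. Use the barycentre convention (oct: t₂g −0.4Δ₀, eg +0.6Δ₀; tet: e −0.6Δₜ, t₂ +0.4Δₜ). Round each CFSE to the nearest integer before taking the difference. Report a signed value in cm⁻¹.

Octahedral (high-spin): t2g^3 e_g^1, CFSE = 3(−0.4) + 1(+0.6) = -0.6Δ₀ = -0.6 × 10170 = -6102 cm⁻¹.
Tetrahedral: e^2 t2^2, CFSE = 2(−0.6) + 2(+0.4) = -0.4Δₜ = -0.4 × (4/9) × 10170 = -1808 cm⁻¹.
OSPE = CFSE(oct) − CFSE(tet) = -6102 − (-1808) = -4294 cm⁻¹.

-4294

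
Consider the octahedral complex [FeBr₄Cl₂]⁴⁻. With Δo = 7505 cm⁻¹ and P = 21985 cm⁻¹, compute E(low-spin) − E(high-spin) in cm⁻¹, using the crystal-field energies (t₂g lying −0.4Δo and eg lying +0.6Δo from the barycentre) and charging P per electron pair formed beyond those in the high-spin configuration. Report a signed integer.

Ligand charges: 4×(-1) from Br⁻ and 2×(-1) from Cl⁻ sum to -6; with overall charge -4, Fe is +2.
Group 8 minus oxidation state +2 gives a d⁶ configuration for Fe²⁺.
In the high-spin limit (t₂g⁴ eg²) the orbital term is -0.4Δo = -3002 cm⁻¹, with no excess pairing.
Low-spin: t₂g⁶ eg⁰, orbital CFSE = -2.4Δo = -18012 cm⁻¹; plus 2 excess pairs × P = +43970 cm⁻¹; total 25958 cm⁻¹.
The difference is 25958 − (-3002) = 28960 cm⁻¹, so high-spin lies lower.

28960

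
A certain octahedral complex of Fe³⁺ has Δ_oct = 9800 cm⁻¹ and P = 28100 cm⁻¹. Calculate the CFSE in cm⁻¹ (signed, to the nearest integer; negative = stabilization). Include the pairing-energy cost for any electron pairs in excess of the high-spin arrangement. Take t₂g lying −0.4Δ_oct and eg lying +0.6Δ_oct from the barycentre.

0

Group 8 minus oxidation state +3 gives a d⁵ configuration for Fe³⁺.
Here Δ_oct < P (9800 < 28100), so the high-spin state is favoured.
Configuration: t₂g³ eg².
Orbital CFSE = 0.0Δ_oct = 0.0 × 9800 = 0 cm⁻¹.
High-spin has no excess pairs, so no pairing correction applies.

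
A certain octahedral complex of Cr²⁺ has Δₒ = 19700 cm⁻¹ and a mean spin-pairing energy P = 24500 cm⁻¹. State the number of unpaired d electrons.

Group 6 minus oxidation state +2 gives a d⁴ configuration for Cr²⁺.
Since Δₒ = 19700 cm⁻¹ < P = 24500 cm⁻¹, the complex adopts the high-spin configuration.
Filling d⁴ accordingly: t₂g³ eg¹.
Unpaired electrons: 4.

4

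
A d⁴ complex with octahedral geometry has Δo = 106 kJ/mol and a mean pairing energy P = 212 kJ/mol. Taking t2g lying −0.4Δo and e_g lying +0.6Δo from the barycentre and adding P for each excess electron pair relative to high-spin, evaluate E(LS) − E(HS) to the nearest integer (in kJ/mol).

High-spin: t2g^3 e_g^1, CFSE = -0.6Δo = -64 kJ/mol.
For low-spin the configuration is t2g^4 e_g^0: orbital energy -1.6 × 106 = -170 kJ/mol, and 1 additional pair relative to high-spin adds 212 kJ/mol, giving 42 kJ/mol.
E(LS) − E(HS) = 42 − (-64) = 106 kJ/mol.

106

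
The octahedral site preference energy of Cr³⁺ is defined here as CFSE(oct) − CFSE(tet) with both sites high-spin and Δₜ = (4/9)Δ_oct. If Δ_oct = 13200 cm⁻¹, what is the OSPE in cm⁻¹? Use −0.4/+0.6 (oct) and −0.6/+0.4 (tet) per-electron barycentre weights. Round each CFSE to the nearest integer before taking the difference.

Cr is in group 6, so Cr³⁺ is d³ (6 − 3 = 3).
In an octahedral site d³ (HS) is t₂g³ eg⁰, giving CFSE(oct) = -1.2Δ_oct = -15840 cm⁻¹.
In a tetrahedral site the filling is e² t₂¹: CFSE(tet) = -0.8Δₜ = -0.8 × (4/9)(13200) = -4693 cm⁻¹.
OSPE = CFSE(oct) − CFSE(tet) = -15840 − (-4693) = -11147 cm⁻¹.

-11147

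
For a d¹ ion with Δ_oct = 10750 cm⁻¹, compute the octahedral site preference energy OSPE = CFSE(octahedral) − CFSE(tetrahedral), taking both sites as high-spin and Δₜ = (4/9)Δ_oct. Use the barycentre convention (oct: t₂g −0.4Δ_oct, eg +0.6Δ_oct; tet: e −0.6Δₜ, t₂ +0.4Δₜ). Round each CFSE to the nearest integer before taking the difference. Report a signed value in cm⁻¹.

Octahedral high-spin t2g^1 e_g^0: CFSE = -0.4 × 10750 = -4300 cm⁻¹.
Tetrahedral: e^1 t2^0, CFSE = 1(−0.6) + 0(+0.4) = -0.6Δₜ = -0.6 × (4/9) × 10750 = -2867 cm⁻¹.
Subtracting, OSPE = -4300 − (-2867) = -1433 cm⁻¹.

-1433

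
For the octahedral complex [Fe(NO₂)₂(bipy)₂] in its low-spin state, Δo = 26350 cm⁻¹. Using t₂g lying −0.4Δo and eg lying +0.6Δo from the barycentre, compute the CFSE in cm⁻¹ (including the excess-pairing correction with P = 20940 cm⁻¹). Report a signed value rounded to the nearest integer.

-21360

Ligand charges: 2×(-1) from NO₂⁻ and 2×(+0) from bipy sum to -2; with overall charge +0, Fe is +2.
Fe sits in group 8; removing 2 electrons leaves Fe²⁺ with 8 − 2 = 6 d electrons.
The d⁶ electrons fill as t₂g⁶ eg⁰.
The orbital stabilization is -2.4Δo = -2.4 × 26350 = -63240 cm⁻¹.
Pairing penalty: 3 pairs vs 1 in the high-spin reference → 2 extra × P = 41880 cm⁻¹.
Combining: -63240 + 41880 = -21360 cm⁻¹.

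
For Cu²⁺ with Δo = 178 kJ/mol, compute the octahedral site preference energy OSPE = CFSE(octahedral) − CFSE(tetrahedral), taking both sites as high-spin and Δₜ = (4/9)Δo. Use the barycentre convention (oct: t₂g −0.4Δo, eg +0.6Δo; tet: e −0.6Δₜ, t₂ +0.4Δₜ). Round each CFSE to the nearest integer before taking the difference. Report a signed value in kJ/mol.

Cu is in group 11, so Cu²⁺ is d⁹ (11 − 2 = 9).
Octahedral high-spin t2g^6 e_g^3: CFSE = -0.6 × 178 = -107 kJ/mol.
In a tetrahedral site the filling is e^4 t2^5: CFSE(tet) = -0.4Δₜ = -0.4 × (4/9)(178) = -32 kJ/mol.
OSPE = -107 − (-32) = -75 kJ/mol.

-75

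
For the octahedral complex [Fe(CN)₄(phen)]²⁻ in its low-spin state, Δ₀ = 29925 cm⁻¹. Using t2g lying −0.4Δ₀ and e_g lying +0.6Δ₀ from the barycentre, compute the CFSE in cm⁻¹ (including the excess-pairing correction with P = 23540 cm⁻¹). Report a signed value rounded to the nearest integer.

Ligand charges: 4×(-1) from CN⁻ and 1×(+0) from phen sum to -4; with overall charge -2, Fe is +2.
Fe is in group 8, so Fe²⁺ is d⁶ (8 − 2 = 6).
The d⁶ electrons fill as t2g^6 e_g^0.
CFSE(orbital) = 6×(-0.4Δ₀) + 0×(0.6Δ₀) = -2.4Δ₀; with Δ₀ = 29925 cm⁻¹ that is -71820 cm⁻¹.
Pairing penalty: 3 pairs vs 1 in the high-spin reference → 2 extra × P = 47080 cm⁻¹.
Overall CFSE = -71820 + 47080 = -24740 cm⁻¹.

-24740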